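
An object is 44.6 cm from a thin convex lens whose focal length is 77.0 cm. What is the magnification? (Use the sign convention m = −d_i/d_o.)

m = +2.38

1/d_i = 1/f − 1/d_o = 1/(77.00) − 1/(44.6) = -0.009435, so d_i = -106.0 cm.
m = −d_i/d_o = −(-106.0)/(44.6) = +2.38.
The image is virtual, upright and enlarged, on the same side as the object.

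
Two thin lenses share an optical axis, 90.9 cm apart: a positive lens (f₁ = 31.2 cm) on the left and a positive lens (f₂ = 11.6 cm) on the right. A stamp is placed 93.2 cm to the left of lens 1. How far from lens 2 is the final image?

15.8 cm

Lens 1: 1/d_i1 = 1/f₁ − 1/d_o1 = 1/(31.2) − 1/(93.2) = 0.02132, so d_i1 = 46.90 cm.
The intermediate image is 46.90 cm to the right of lens 1, which is 90.9 − (46.90) = 44.00 cm to the left of lens 2, so d_o2 = +44.00 cm.
Lens 2: 1/d_i2 = 1/f₂ − 1/d_o2 = 1/(11.6) − 1/(44.00) = 0.06348, so d_i2 = 15.8 cm.
The final image is real, 15.8 cm to the right of lens 2 (overall magnification ≈ 0.18).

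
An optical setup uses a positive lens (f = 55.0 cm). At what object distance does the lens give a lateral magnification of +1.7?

m = −d_i/d_o ⇒ d_i = −m·d_o.
1/f = 1/d_o + 1/d_i = 1/d_o − 1/(m·d_o) = (1 − 1/m)/d_o, so d_o = f(1 − 1/m) = (55.00)(1 − 1/(+1.7)) = 22.6 cm.

22.6 cm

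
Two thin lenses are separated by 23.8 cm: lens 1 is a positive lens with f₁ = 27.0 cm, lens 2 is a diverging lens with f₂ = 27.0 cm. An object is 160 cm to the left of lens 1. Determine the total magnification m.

m = -0.299

Lens 1: 1/d_i1 = 1/(27.0) − 1/(160) = 0.03079, so d_i1 = 32.48 cm; m₁ = −d_i1/d_o1 = -0.2030.
d_o2 = 23.8 − (32.48) = -8.680 cm (virtual object).
f₂ = −27.0 cm (diverging).
Lens 2: 1/d_i2 = 1/(-27.0) − 1/(-8.680) = 0.07817, so d_i2 = 12.79 cm; m₂ = −d_i2/d_o2 = +1.474.
m = m₁·m₂ = (-0.2030)(+1.474) = -0.299.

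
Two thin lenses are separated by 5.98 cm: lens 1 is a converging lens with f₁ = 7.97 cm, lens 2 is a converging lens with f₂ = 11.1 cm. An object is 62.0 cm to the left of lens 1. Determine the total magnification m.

m = -0.115

Lens 1: 1/d_i1 = 1/(7.97) − 1/(62.0) = 0.1093, so d_i1 = 9.146 cm; m₁ = −d_i1/d_o1 = -0.1475.
d_o2 = 5.98 − (9.146) = -3.166 cm (virtual object).
Lens 2: 1/d_i2 = 1/(11.1) − 1/(-3.166) = 0.4059, so d_i2 = 2.463 cm; m₂ = −d_i2/d_o2 = +0.7781.
m = m₁·m₂ = (-0.1475)(+0.7781) = -0.115.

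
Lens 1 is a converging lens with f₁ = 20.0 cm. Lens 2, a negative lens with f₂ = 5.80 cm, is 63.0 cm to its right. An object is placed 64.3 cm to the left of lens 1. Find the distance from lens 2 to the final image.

4.95 cm

Lens 1: 1/d_i1 = 1/f₁ − 1/d_o1 = 1/(20.0) − 1/(64.3) = 0.03445, so d_i1 = 29.03 cm.
The intermediate image is 29.03 cm to the right of lens 1, which is 63.0 − (29.03) = 33.97 cm to the left of lens 2, so d_o2 = +33.97 cm.
Lens 2 is diverging, so f₂ = −5.80 cm.
Lens 2: 1/d_i2 = 1/f₂ − 1/d_o2 = 1/(-5.80) − 1/(33.97) = -0.2019, so d_i2 = -4.95 cm.
The final image is virtual, 4.95 cm to the left of lens 2 (overall magnification ≈ -0.066).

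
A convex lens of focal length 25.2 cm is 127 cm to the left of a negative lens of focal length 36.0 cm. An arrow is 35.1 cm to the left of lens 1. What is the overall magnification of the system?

Lens 1: 1/d_i1 = 1/(25.2) − 1/(35.1) = 0.01119, so d_i1 = 89.35 cm; m₁ = −d_i1/d_o1 = -2.546.
d_o2 = 127 − (89.35) = 37.65 cm.
f₂ = −36.0 cm (diverging).
Lens 2: 1/d_i2 = 1/(-36.0) − 1/(37.65) = -0.05434, so d_i2 = -18.40 cm; m₂ = −d_i2/d_o2 = +0.4888.
m = m₁·m₂ = (-2.546)(+0.4888) = -1.24.

m = -1.24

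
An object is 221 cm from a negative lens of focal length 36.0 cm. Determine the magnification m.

For a negative lens, f = -36.0 cm.
1/d_i = 1/f − 1/d_o = 1/(-36.00) − 1/(221) = -0.03230, so d_i = -30.96 cm.
m = −d_i/d_o = −(-30.96)/(221) = +0.140.
The image is virtual, upright and reduced, on the same side as the object.

m = +0.140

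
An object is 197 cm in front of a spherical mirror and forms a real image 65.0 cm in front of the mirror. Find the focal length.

Real image ⇒ d_i = +65.0 cm.
1/f = 1/d_o + 1/d_i = 1/(197) + 1/(65.0) = 0.02046, so f = 48.9 cm.
Since f is positive, the spherical mirror is concave.

f = 48.9 cm (concave)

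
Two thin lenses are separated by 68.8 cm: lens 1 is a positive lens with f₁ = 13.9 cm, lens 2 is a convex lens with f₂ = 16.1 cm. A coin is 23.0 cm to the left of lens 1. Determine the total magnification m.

m = +1.40

Lens 1: 1/d_i1 = 1/(13.9) − 1/(23.0) = 0.02846, so d_i1 = 35.13 cm; m₁ = −d_i1/d_o1 = -1.527.
d_o2 = 68.8 − (35.13) = 33.67 cm.
Lens 2: 1/d_i2 = 1/(16.1) − 1/(33.67) = 0.03241, so d_i2 = 30.85 cm; m₂ = −d_i2/d_o2 = -0.9163.
m = m₁·m₂ = (-1.527)(-0.9163) = +1.40.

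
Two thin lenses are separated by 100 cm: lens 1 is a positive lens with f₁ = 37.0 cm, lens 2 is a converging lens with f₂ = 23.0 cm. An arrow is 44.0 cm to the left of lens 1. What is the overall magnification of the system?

m = -0.781

Lens 1: 1/d_i1 = 1/(37.0) − 1/(44.0) = 0.004300, so d_i1 = 232.6 cm; m₁ = −d_i1/d_o1 = -5.286.
d_o2 = 100 − (232.6) = -132.6 cm (virtual object).
Lens 2: 1/d_i2 = 1/(23.0) − 1/(-132.6) = 0.05102, so d_i2 = 19.60 cm; m₂ = −d_i2/d_o2 = +0.1478.
m = m₁·m₂ = (-5.286)(+0.1478) = -0.781.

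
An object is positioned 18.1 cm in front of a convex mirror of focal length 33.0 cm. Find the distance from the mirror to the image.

For a convex mirror, f = -33.0 cm.
Mirror equation: 1/v = 1/f − 1/u = 1/(-33.00) − 1/(18.1) = -0.03030 − 0.05525 = -0.08555, so v = -11.7 cm.
The image is virtual, upright and reduced, behind the mirror.

11.7 cm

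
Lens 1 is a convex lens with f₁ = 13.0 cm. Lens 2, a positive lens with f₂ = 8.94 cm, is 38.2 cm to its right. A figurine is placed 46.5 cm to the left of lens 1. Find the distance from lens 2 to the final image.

Lens 1: 1/d_i1 = 1/f₁ − 1/d_o1 = 1/(13.0) − 1/(46.5) = 0.05542, so d_i1 = 18.04 cm.
The intermediate image is 18.04 cm to the right of lens 1, which is 38.2 − (18.04) = 20.16 cm to the left of lens 2, so d_o2 = +20.16 cm.
Lens 2: 1/d_i2 = 1/f₂ − 1/d_o2 = 1/(8.94) − 1/(20.16) = 0.06225, so d_i2 = 16.1 cm.
The final image is real, 16.1 cm to the right of lens 2 (overall magnification ≈ 0.31).

16.1 cm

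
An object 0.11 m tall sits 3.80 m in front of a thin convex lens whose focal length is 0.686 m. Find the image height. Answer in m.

0.0242 m

1/d_i = 1/f − 1/d_o = 1/(0.6860) − 1/(3.80) = 1.195, so d_i = 0.8371 m.
m = −d_i/d_o = -0.2203.
|h_i| = |m|·h_o = 0.2203 × 0.11 = 0.0242 m. The image is real, inverted and reduced, on the far side of the lens.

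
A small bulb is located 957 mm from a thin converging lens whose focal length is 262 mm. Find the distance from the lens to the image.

361 mm

Lens equation: 1/d_i = 1/f − 1/d_o = 1/(262.0) − 1/(957) = 0.003817 − 0.001045 = 0.002772, so d_i = 361 mm.
The image is real, inverted and reduced, on the far side of the lens.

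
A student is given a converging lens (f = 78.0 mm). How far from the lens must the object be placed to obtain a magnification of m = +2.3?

m = −d_i/d_o ⇒ d_i = −m·d_o.
1/f = 1/d_o + 1/d_i = 1/d_o − 1/(m·d_o) = (1 − 1/m)/d_o, so d_o = f(1 − 1/m) = (78.00)(1 − 1/(+2.3)) = 44.1 mm.

44.1 mm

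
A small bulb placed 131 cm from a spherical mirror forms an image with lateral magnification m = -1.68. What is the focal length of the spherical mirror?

f = 82.1 cm (concave)

m = −d_i/d_o ⇒ d_i = −m·d_o = −(-1.68)·(131) = 220.1 cm.
1/f = 1/d_o + 1/d_i = 1/(131) + 1/(220.1) = 0.01218, so f = 82.1 cm.
Since f is positive, the spherical mirror is concave.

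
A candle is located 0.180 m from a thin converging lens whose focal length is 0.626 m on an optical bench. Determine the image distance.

0.253 m

Thin-lens equation: 1/v = 1/f − 1/u = 1/(0.6260) − 1/(0.180) = 1.597 − 5.556 = -3.958, so v = -0.253 m.
The image is virtual, upright and enlarged, on the same side as the object.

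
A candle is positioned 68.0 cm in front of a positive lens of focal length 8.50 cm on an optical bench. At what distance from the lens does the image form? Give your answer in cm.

9.71 cm

Lens equation: 1/q = 1/f − 1/p = 1/(8.500) − 1/(68.0) = 0.1176 − 0.01471 = 0.1029, so q = 9.71 cm.
The image is real, inverted and reduced, on the far side of the lens.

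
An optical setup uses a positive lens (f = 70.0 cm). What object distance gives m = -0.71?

169 cm

m = −d_i/d_o ⇒ d_i = −m·d_o.
1/f = 1/d_o + 1/d_i = 1/d_o − 1/(m·d_o) = (1 − 1/m)/d_o, so d_o = f(1 − 1/m) = (70.00)(1 − 1/(-0.71)) = 169 cm.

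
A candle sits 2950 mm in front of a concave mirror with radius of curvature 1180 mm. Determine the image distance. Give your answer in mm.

738 mm

f = R/2 = 1180/2 = 590.0 mm.
Mirror equation: 1/v = 1/f − 1/u = 1/(590.0) − 1/(2950) = 0.001695 − 0.0003390 = 0.001356, so v = 738 mm.
The image is real, inverted and reduced, in front of the mirror.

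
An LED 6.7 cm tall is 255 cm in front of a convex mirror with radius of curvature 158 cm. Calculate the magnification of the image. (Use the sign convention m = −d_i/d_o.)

m = +0.237

f = R/2 = 158/2 = 79.00 cm; for a convex mirror, f = -79.00 cm.
1/d_i = 1/f − 1/d_o = 1/(-79.00) − 1/(255) = -0.01658, so d_i = -60.31 cm.
m = −d_i/d_o = −(-60.31)/(255) = +0.237.
The image is virtual, upright and reduced, behind the mirror.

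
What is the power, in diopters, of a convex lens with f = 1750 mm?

f = 175 cm = 1.75 m.
P = 1/f = 1/(1.75 m) = +0.571 D.

P = +0.571 D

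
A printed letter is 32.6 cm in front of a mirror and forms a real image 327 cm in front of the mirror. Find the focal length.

f = 29.6 cm (concave)

Real image ⇒ d_i = +327 cm.
1/f = 1/d_o + 1/d_i = 1/(32.6) + 1/(327) = 0.03373, so f = 29.6 cm.
Since f is positive, the mirror is concave.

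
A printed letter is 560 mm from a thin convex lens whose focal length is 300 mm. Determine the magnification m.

m = -1.15

1/d_i = 1/f − 1/d_o = 1/(300.0) − 1/(560) = 0.001548, so d_i = 646.2 mm.
m = −d_i/d_o = −(646.2)/(560) = -1.15.
The image is real, inverted and enlarged, on the far side of the lens.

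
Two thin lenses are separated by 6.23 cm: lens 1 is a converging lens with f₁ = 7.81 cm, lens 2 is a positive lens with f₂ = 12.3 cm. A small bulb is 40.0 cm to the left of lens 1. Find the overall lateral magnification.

Lens 1: 1/d_i1 = 1/(7.81) − 1/(40.0) = 0.1030, so d_i1 = 9.705 cm; m₁ = −d_i1/d_o1 = -0.2426.
d_o2 = 6.23 − (9.705) = -3.475 cm (virtual object).
Lens 2: 1/d_i2 = 1/(12.3) − 1/(-3.475) = 0.3691, so d_i2 = 2.710 cm; m₂ = −d_i2/d_o2 = +0.7797.
m = m₁·m₂ = (-0.2426)(+0.7797) = -0.189.

m = -0.189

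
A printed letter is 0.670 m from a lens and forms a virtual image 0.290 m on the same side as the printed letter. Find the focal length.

f = -0.511 m (diverging)

Virtual image ⇒ d_i = −0.290 m.
1/f = 1/d_o + 1/d_i = 1/(0.670) + 1/(-0.290) = -1.956, so f = -0.511 m.
Since f is negative, the lens is diverging.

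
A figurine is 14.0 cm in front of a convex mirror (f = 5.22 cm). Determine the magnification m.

For a convex mirror, f = -5.22 cm.
1/d_i = 1/f − 1/d_o = 1/(-5.220) − 1/(14.0) = -0.2630, so d_i = -3.802 cm.
m = −d_i/d_o = −(-3.802)/(14.0) = +0.272.
The image is virtual, upright and reduced, behind the mirror.

m = +0.272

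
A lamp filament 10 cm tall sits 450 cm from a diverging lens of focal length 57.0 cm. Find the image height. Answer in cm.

1.12 cm

For a diverging lens, f = -57.0 cm.
1/d_i = 1/f − 1/d_o = 1/(-57.00) − 1/(450) = -0.01977, so d_i = -50.59 cm.
m = −d_i/d_o = +0.1124.
|h_i| = |m|·h_o = 0.1124 × 10 = 1.12 cm. The image is virtual, upright and reduced, on the same side as the object.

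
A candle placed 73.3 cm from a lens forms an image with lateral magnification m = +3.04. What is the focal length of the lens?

f = 109 cm (converging)

m = −d_i/d_o ⇒ d_i = −m·d_o = −(+3.04)·(73.3) = -222.8 cm.
1/f = 1/d_o + 1/d_i = 1/(73.3) + 1/(-222.8) = 0.009154, so f = 109 cm.
Since f is positive, the lens is converging.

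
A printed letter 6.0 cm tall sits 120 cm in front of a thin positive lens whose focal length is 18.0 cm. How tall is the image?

1.06 cm

1/d_i = 1/f − 1/d_o = 1/(18.00) − 1/(120) = 0.04722, so d_i = 21.18 cm.
m = −d_i/d_o = -0.1765.
|h_i| = |m|·h_o = 0.1765 × 6.0 = 1.06 cm. The image is real, inverted and reduced, on the far side of the lens.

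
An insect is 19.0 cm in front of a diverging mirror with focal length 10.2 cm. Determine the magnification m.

m = +0.349

For a diverging mirror, f = -10.2 cm.
1/d_i = 1/f − 1/d_o = 1/(-10.20) − 1/(19.0) = -0.1507, so d_i = -6.637 cm.
m = −d_i/d_o = −(-6.637)/(19.0) = +0.349.
The image is virtual, upright and reduced, behind the mirror.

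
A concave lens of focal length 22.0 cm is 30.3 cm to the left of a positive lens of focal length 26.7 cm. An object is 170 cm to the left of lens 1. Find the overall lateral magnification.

f₁ = −22.0 cm (diverging).
Lens 1: 1/d_i1 = 1/(-22.0) − 1/(170) = -0.05134, so d_i1 = -19.48 cm; m₁ = −d_i1/d_o1 = +0.1146.
d_o2 = 30.3 − (-19.48) = 49.78 cm.
Lens 2: 1/d_i2 = 1/(26.7) − 1/(49.78) = 0.01736, so d_i2 = 57.59 cm; m₂ = −d_i2/d_o2 = -1.157.
m = m₁·m₂ = (+0.1146)(-1.157) = -0.133.

m = -0.133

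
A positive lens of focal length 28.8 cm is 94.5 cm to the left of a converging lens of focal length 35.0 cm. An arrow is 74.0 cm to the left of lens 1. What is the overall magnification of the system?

Lens 1: 1/d_i1 = 1/(28.8) − 1/(74.0) = 0.02121, so d_i1 = 47.15 cm; m₁ = −d_i1/d_o1 = -0.6372.
d_o2 = 94.5 − (47.15) = 47.35 cm.
Lens 2: 1/d_i2 = 1/(35.0) − 1/(47.35) = 0.007452, so d_i2 = 134.2 cm; m₂ = −d_i2/d_o2 = -2.834.
m = m₁·m₂ = (-0.6372)(-2.834) = +1.81.

m = +1.81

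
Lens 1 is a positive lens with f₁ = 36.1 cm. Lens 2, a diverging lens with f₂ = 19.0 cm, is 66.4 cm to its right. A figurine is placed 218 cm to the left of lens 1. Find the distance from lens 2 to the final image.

10.4 cm

Lens 1: 1/d_i1 = 1/f₁ − 1/d_o1 = 1/(36.1) − 1/(218) = 0.02311, so d_i1 = 43.26 cm.
The intermediate image is 43.26 cm to the right of lens 1, which is 66.4 − (43.26) = 23.14 cm to the left of lens 2, so d_o2 = +23.14 cm.
Lens 2 is diverging, so f₂ = −19.0 cm.
Lens 2: 1/d_i2 = 1/f₂ − 1/d_o2 = 1/(-19.0) − 1/(23.14) = -0.09585, so d_i2 = -10.4 cm.
The final image is virtual, 10.4 cm to the left of lens 2 (overall magnification ≈ -0.089).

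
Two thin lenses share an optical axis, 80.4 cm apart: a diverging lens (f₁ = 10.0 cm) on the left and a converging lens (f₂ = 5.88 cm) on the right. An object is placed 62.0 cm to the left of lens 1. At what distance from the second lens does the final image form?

6.30 cm

Lens 1 is diverging, so f₁ = −10.0 cm.
Lens 1: 1/d_i1 = 1/f₁ − 1/d_o1 = 1/(-10.0) − 1/(62.0) = -0.1161, so d_i1 = -8.611 cm.
The intermediate image is 8.611 cm to the left of lens 1 (virtual), which is 80.4 − (-8.611) = 89.01 cm to the left of lens 2, so d_o2 = +89.01 cm.
Lens 2: 1/d_i2 = 1/f₂ − 1/d_o2 = 1/(5.88) − 1/(89.01) = 0.1588, so d_i2 = 6.30 cm.
The final image is real, 6.30 cm to the right of lens 2 (overall magnification ≈ -0.0098).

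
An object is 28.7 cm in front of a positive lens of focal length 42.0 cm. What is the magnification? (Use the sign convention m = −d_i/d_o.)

m = +3.16

1/d_i = 1/f − 1/d_o = 1/(42.00) − 1/(28.7) = -0.01103, so d_i = -90.63 cm.
m = −d_i/d_o = −(-90.63)/(28.7) = +3.16.
The image is virtual, upright and enlarged, on the same side as the object.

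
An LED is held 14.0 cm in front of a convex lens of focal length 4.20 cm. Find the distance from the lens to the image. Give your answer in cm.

6.00 cm

Thin-lens equation: 1/d_i = 1/f − 1/d_o = 1/(4.200) − 1/(14.0) = 0.2381 − 0.07143 = 0.1667, so d_i = 6.00 cm.
The image is real, inverted and reduced, on the far side of the lens.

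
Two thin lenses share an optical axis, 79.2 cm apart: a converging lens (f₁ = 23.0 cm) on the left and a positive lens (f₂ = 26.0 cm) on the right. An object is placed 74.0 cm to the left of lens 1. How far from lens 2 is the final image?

Lens 1: 1/d_i1 = 1/f₁ − 1/d_o1 = 1/(23.0) − 1/(74.0) = 0.02996, so d_i1 = 33.37 cm.
The intermediate image is 33.37 cm to the right of lens 1, which is 79.2 − (33.37) = 45.83 cm to the left of lens 2, so d_o2 = +45.83 cm.
Lens 2: 1/d_i2 = 1/f₂ − 1/d_o2 = 1/(26.0) − 1/(45.83) = 0.01664, so d_i2 = 60.1 cm.
The final image is real, 60.1 cm to the right of lens 2 (overall magnification ≈ 0.59).

60.1 cm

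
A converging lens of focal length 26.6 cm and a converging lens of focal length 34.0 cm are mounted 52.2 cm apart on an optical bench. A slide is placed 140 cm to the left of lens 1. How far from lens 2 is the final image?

45.0 cm

Lens 1: 1/d_i1 = 1/f₁ − 1/d_o1 = 1/(26.6) − 1/(140) = 0.03045, so d_i1 = 32.84 cm.
The intermediate image is 32.84 cm to the right of lens 1, which is 52.2 − (32.84) = 19.36 cm to the left of lens 2, so d_o2 = +19.36 cm.
Lens 2: 1/d_i2 = 1/f₂ − 1/d_o2 = 1/(34.0) − 1/(19.36) = -0.02224, so d_i2 = -45.0 cm.
The final image is virtual, 45.0 cm to the left of lens 2 (overall magnification ≈ -0.54).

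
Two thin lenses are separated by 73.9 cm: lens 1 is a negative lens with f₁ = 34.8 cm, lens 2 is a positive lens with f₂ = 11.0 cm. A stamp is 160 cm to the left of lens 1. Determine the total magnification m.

f₁ = −34.8 cm (diverging).
Lens 1: 1/d_i1 = 1/(-34.8) − 1/(160) = -0.03499, so d_i1 = -28.58 cm; m₁ = −d_i1/d_o1 = +0.1786.
d_o2 = 73.9 − (-28.58) = 102.5 cm.
Lens 2: 1/d_i2 = 1/(11.0) − 1/(102.5) = 0.08115, so d_i2 = 12.32 cm; m₂ = −d_i2/d_o2 = -0.1202.
m = m₁·m₂ = (+0.1786)(-0.1202) = -0.0215.

m = -0.0215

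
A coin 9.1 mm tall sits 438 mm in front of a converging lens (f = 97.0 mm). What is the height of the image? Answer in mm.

2.59 mm

1/d_i = 1/f − 1/d_o = 1/(97.00) − 1/(438) = 0.008026, so d_i = 124.6 mm.
m = −d_i/d_o = -0.2845.
|h_i| = |m|·h_o = 0.2845 × 9.1 = 2.59 mm. The image is real, inverted and reduced, on the far side of the lens.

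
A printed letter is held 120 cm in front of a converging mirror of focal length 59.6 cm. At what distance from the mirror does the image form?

Mirror equation: 1/d_i = 1/f − 1/d_o = 1/(59.60) − 1/(120) = 0.01678 − 0.008333 = 0.008445, so d_i = 118 cm.
The image is real, inverted and reduced, in front of the mirror.

118 cm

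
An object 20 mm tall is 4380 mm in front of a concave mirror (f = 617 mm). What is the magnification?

m = -0.164

1/d_i = 1/f − 1/d_o = 1/(617.0) − 1/(4380) = 0.001392, so d_i = 718.2 mm.
m = −d_i/d_o = −(718.2)/(4380) = -0.164.
The image is real, inverted and reduced, in front of the mirror.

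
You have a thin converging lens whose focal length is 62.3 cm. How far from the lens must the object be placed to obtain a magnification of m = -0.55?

176 cm

m = −d_i/d_o ⇒ d_i = −m·d_o.
1/f = 1/d_o + 1/d_i = 1/d_o − 1/(m·d_o) = (1 − 1/m)/d_o, so d_o = f(1 − 1/m) = (62.30)(1 − 1/(-0.55)) = 176 cm.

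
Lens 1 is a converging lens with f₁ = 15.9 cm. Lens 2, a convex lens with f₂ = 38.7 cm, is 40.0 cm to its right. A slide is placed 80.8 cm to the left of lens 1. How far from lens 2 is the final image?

Lens 1: 1/d_i1 = 1/f₁ − 1/d_o1 = 1/(15.9) − 1/(80.8) = 0.05052, so d_i1 = 19.80 cm.
The intermediate image is 19.80 cm to the right of lens 1, which is 40.0 − (19.80) = 20.20 cm to the left of lens 2, so d_o2 = +20.20 cm.
Lens 2: 1/d_i2 = 1/f₂ − 1/d_o2 = 1/(38.7) − 1/(20.20) = -0.02367, so d_i2 = -42.3 cm.
The final image is virtual, 42.3 cm to the left of lens 2 (overall magnification ≈ -0.51).

42.3 cm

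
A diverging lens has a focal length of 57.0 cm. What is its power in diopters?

For a diverging lens, f = −57.0 cm.
f = -57.0 cm = -0.570 m.
P = 1/f = 1/(-0.570 m) = -1.75 D.

P = -1.75 D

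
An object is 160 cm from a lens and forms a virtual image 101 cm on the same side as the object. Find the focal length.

Virtual image ⇒ d_i = −101 cm.
1/f = 1/d_o + 1/d_i = 1/(160) + 1/(-101) = -0.003651, so f = -274 cm.
Since f is negative, the lens is diverging.

f = -274 cm (diverging)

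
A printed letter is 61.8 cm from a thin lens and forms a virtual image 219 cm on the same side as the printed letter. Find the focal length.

Virtual image ⇒ d_i = −219 cm.
1/f = 1/d_o + 1/d_i = 1/(61.8) + 1/(-219) = 0.01162, so f = 86.1 cm.
Since f is positive, the thin lens is converging.

f = 86.1 cm (converging)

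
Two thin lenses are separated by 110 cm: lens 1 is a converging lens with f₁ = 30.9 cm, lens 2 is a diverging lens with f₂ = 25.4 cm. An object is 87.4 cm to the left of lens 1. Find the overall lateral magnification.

m = -0.159

Lens 1: 1/d_i1 = 1/(30.9) − 1/(87.4) = 0.02092, so d_i1 = 47.80 cm; m₁ = −d_i1/d_o1 = -0.5469.
d_o2 = 110 − (47.80) = 62.20 cm.
f₂ = −25.4 cm (diverging).
Lens 2: 1/d_i2 = 1/(-25.4) − 1/(62.20) = -0.05545, so d_i2 = -18.04 cm; m₂ = −d_i2/d_o2 = +0.2900.
m = m₁·m₂ = (-0.5469)(+0.2900) = -0.159.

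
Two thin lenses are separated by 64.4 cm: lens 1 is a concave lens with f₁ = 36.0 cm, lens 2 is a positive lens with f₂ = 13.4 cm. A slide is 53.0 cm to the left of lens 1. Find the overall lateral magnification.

f₁ = −36.0 cm (diverging).
Lens 1: 1/d_i1 = 1/(-36.0) − 1/(53.0) = -0.04665, so d_i1 = -21.44 cm; m₁ = −d_i1/d_o1 = +0.4045.
d_o2 = 64.4 − (-21.44) = 85.84 cm.
Lens 2: 1/d_i2 = 1/(13.4) − 1/(85.84) = 0.06298, so d_i2 = 15.88 cm; m₂ = −d_i2/d_o2 = -0.1850.
m = m₁·m₂ = (+0.4045)(-0.1850) = -0.0748.

m = -0.0748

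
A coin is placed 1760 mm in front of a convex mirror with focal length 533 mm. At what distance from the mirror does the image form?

For a convex mirror, f = -533 mm.
Mirror equation: 1/q = 1/f − 1/p = 1/(-533.0) − 1/(1760) = -0.001876 − 0.0005682 = -0.002444, so q = -409 mm.
The image is virtual, upright and reduced, behind the mirror.

409 mm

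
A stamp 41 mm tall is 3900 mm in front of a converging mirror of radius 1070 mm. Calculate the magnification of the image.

m = -0.159

f = R/2 = 1070/2 = 535.0 mm.
1/d_i = 1/f − 1/d_o = 1/(535.0) − 1/(3900) = 0.001613, so d_i = 620.1 mm.
m = −d_i/d_o = −(620.1)/(3900) = -0.159.
The image is real, inverted and reduced, in front of the mirror.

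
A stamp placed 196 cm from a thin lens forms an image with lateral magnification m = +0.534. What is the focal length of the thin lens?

m = −d_i/d_o ⇒ d_i = −m·d_o = −(+0.534)·(196) = -104.7 cm.
1/f = 1/d_o + 1/d_i = 1/(196) + 1/(-104.7) = -0.004449, so f = -225 cm.
Since f is negative, the thin lens is diverging.

f = -225 cm (diverging)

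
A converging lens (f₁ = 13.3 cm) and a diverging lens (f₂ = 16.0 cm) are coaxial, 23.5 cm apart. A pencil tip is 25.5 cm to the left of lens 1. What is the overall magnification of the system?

m = -1.49

Lens 1: 1/d_i1 = 1/(13.3) − 1/(25.5) = 0.03597, so d_i1 = 27.80 cm; m₁ = −d_i1/d_o1 = -1.090.
d_o2 = 23.5 − (27.80) = -4.300 cm (virtual object).
f₂ = −16.0 cm (diverging).
Lens 2: 1/d_i2 = 1/(-16.0) − 1/(-4.300) = 0.1701, so d_i2 = 5.880 cm; m₂ = −d_i2/d_o2 = +1.368.
m = m₁·m₂ = (-1.090)(+1.368) = -1.49.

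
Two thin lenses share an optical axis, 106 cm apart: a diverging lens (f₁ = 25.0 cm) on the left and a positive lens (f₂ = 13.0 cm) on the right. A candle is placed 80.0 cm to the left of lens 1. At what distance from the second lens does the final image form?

Lens 1 is diverging, so f₁ = −25.0 cm.
Lens 1: 1/d_i1 = 1/f₁ − 1/d_o1 = 1/(-25.0) − 1/(80.0) = -0.05250, so d_i1 = -19.05 cm.
The intermediate image is 19.05 cm to the left of lens 1 (virtual), which is 106 − (-19.05) = 125.0 cm to the left of lens 2, so d_o2 = +125.0 cm.
Lens 2: 1/d_i2 = 1/f₂ − 1/d_o2 = 1/(13.0) − 1/(125.0) = 0.06892, so d_i2 = 14.5 cm.
The final image is real, 14.5 cm to the right of lens 2 (overall magnification ≈ -0.028).

14.5 cm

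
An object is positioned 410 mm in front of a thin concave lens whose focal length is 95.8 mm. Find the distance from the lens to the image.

For a concave lens, f = -95.8 mm.
Thin-lens equation: 1/v = 1/f − 1/u = 1/(-95.80) − 1/(410) = -0.01044 − 0.002439 = -0.01288, so v = -77.7 mm.
The image is virtual, upright and reduced, on the same side as the object.

77.7 mm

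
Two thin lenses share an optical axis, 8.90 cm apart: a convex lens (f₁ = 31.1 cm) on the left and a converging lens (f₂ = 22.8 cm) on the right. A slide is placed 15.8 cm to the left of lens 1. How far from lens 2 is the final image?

51.3 cm

Lens 1: 1/d_i1 = 1/f₁ − 1/d_o1 = 1/(31.1) − 1/(15.8) = -0.03114, so d_i1 = -32.12 cm.
The intermediate image is 32.12 cm to the left of lens 1 (virtual), which is 8.90 − (-32.12) = 41.02 cm to the left of lens 2, so d_o2 = +41.02 cm.
Lens 2: 1/d_i2 = 1/f₂ − 1/d_o2 = 1/(22.8) − 1/(41.02) = 0.01948, so d_i2 = 51.3 cm.
The final image is real, 51.3 cm to the right of lens 2 (overall magnification ≈ -2.5).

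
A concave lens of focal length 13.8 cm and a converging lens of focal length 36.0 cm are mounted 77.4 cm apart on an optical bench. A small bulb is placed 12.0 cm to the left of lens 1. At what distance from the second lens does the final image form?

63.1 cm

Lens 1 is diverging, so f₁ = −13.8 cm.
Lens 1: 1/d_i1 = 1/f₁ − 1/d_o1 = 1/(-13.8) − 1/(12.0) = -0.1558, so d_i1 = -6.419 cm.
The intermediate image is 6.419 cm to the left of lens 1 (virtual), which is 77.4 − (-6.419) = 83.82 cm to the left of lens 2, so d_o2 = +83.82 cm.
Lens 2: 1/d_i2 = 1/f₂ − 1/d_o2 = 1/(36.0) − 1/(83.82) = 0.01585, so d_i2 = 63.1 cm.
The final image is real, 63.1 cm to the right of lens 2 (overall magnification ≈ -0.40).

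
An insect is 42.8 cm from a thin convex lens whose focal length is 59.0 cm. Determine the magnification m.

1/d_i = 1/f − 1/d_o = 1/(59.00) − 1/(42.8) = -0.006415, so d_i = -155.9 cm.
m = −d_i/d_o = −(-155.9)/(42.8) = +3.64.
The image is virtual, upright and enlarged, on the same side as the object.

m = +3.64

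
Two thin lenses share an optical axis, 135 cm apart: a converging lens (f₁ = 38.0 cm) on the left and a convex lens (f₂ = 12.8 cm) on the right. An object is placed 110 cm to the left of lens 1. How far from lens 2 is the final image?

15.4 cm

Lens 1: 1/d_i1 = 1/f₁ − 1/d_o1 = 1/(38.0) − 1/(110) = 0.01722, so d_i1 = 58.06 cm.
The intermediate image is 58.06 cm to the right of lens 1, which is 135 − (58.06) = 76.94 cm to the left of lens 2, so d_o2 = +76.94 cm.
Lens 2: 1/d_i2 = 1/f₂ − 1/d_o2 = 1/(12.8) − 1/(76.94) = 0.06513, so d_i2 = 15.4 cm.
The final image is real, 15.4 cm to the right of lens 2 (overall magnification ≈ 0.11).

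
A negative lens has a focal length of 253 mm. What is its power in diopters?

For a negative lens, f = −253 mm.
f = -25.3 cm = -0.253 m.
P = 1/f = 1/(-0.253 m) = -3.95 D.

P = -3.95 D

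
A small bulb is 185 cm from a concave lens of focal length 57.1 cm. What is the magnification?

For a concave lens, f = -57.1 cm.
1/d_i = 1/f − 1/d_o = 1/(-57.10) − 1/(185) = -0.02292, so d_i = -43.63 cm.
m = −d_i/d_o = −(-43.63)/(185) = +0.236.
The image is virtual, upright and reduced, on the same side as the object.

m = +0.236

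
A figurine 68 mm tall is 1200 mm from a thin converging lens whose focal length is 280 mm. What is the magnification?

1/d_i = 1/f − 1/d_o = 1/(280.0) − 1/(1200) = 0.002738, so d_i = 365.2 mm.
m = −d_i/d_o = −(365.2)/(1200) = -0.304.
The image is real, inverted and reduced, on the far side of the lens.

m = -0.304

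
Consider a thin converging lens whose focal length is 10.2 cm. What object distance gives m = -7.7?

m = −d_i/d_o ⇒ d_i = −m·d_o.
1/f = 1/d_o + 1/d_i = 1/d_o − 1/(m·d_o) = (1 − 1/m)/d_o, so d_o = f(1 − 1/m) = (10.20)(1 − 1/(-7.7)) = 11.5 cm.

11.5 cm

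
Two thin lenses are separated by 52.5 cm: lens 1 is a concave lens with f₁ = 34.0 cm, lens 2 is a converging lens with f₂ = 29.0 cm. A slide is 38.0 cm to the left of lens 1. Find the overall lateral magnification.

m = -0.330

f₁ = −34.0 cm (diverging).
Lens 1: 1/d_i1 = 1/(-34.0) − 1/(38.0) = -0.05573, so d_i1 = -17.94 cm; m₁ = −d_i1/d_o1 = +0.4721.
d_o2 = 52.5 − (-17.94) = 70.44 cm.
Lens 2: 1/d_i2 = 1/(29.0) − 1/(70.44) = 0.02029, so d_i2 = 49.29 cm; m₂ = −d_i2/d_o2 = -0.6998.
m = m₁·m₂ = (+0.4721)(-0.6998) = -0.330.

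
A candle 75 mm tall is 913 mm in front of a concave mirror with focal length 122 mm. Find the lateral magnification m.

1/d_i = 1/f − 1/d_o = 1/(122.0) − 1/(913) = 0.007101, so d_i = 140.8 mm.
m = −d_i/d_o = −(140.8)/(913) = -0.154.
The image is real, inverted and reduced, in front of the mirror.

m = -0.154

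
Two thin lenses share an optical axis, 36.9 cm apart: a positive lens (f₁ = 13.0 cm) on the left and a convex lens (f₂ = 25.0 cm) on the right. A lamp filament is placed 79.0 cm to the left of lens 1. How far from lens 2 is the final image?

146 cm

Lens 1: 1/d_i1 = 1/f₁ − 1/d_o1 = 1/(13.0) − 1/(79.0) = 0.06426, so d_i1 = 15.56 cm.
The intermediate image is 15.56 cm to the right of lens 1, which is 36.9 − (15.56) = 21.34 cm to the left of lens 2, so d_o2 = +21.34 cm.
Lens 2: 1/d_i2 = 1/f₂ − 1/d_o2 = 1/(25.0) − 1/(21.34) = -0.006860, so d_i2 = -146 cm.
The final image is virtual, 146 cm to the left of lens 2 (overall magnification ≈ -1.3).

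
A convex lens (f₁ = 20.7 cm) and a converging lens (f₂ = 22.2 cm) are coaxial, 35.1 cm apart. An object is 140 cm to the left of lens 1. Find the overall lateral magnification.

m = -0.338

Lens 1: 1/d_i1 = 1/(20.7) − 1/(140) = 0.04117, so d_i1 = 24.29 cm; m₁ = −d_i1/d_o1 = -0.1735.
d_o2 = 35.1 − (24.29) = 10.81 cm.
Lens 2: 1/d_i2 = 1/(22.2) − 1/(10.81) = -0.04746, so d_i2 = -21.07 cm; m₂ = −d_i2/d_o2 = +1.949.
m = m₁·m₂ = (-0.1735)(+1.949) = -0.338.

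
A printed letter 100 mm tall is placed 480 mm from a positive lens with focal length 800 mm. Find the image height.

1/d_i = 1/f − 1/d_o = 1/(800.0) − 1/(480) = -0.0008333, so d_i = -1200 mm.
m = −d_i/d_o = +2.500.
|h_i| = |m|·h_o = 2.500 × 100 = 250 mm. The image is virtual, upright and enlarged, on the same side as the object.

250 mm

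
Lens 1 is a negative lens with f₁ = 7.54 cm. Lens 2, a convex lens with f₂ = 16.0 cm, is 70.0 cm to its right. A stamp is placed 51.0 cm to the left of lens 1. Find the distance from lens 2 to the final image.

20.2 cm

Lens 1 is diverging, so f₁ = −7.54 cm.
Lens 1: 1/d_i1 = 1/f₁ − 1/d_o1 = 1/(-7.54) − 1/(51.0) = -0.1522, so d_i1 = -6.569 cm.
The intermediate image is 6.569 cm to the left of lens 1 (virtual), which is 70.0 − (-6.569) = 76.57 cm to the left of lens 2, so d_o2 = +76.57 cm.
Lens 2: 1/d_i2 = 1/f₂ − 1/d_o2 = 1/(16.0) − 1/(76.57) = 0.04944, so d_i2 = 20.2 cm.
The final image is real, 20.2 cm to the right of lens 2 (overall magnification ≈ -0.034).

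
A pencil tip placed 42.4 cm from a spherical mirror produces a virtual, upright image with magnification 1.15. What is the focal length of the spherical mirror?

f = 325 cm (concave)

m = −d_i/d_o ⇒ d_i = −m·d_o = −(+1.15)·(42.4) = -48.76 cm.
1/f = 1/d_o + 1/d_i = 1/(42.4) + 1/(-48.76) = 0.003076, so f = 325 cm.
Since f is positive, the spherical mirror is concave.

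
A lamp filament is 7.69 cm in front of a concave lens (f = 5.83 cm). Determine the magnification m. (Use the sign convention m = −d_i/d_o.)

m = +0.431

For a concave lens, f = -5.83 cm.
1/d_i = 1/f − 1/d_o = 1/(-5.830) − 1/(7.69) = -0.3016, so d_i = -3.316 cm.
m = −d_i/d_o = −(-3.316)/(7.69) = +0.431.
The image is virtual, upright and reduced, on the same side as the object.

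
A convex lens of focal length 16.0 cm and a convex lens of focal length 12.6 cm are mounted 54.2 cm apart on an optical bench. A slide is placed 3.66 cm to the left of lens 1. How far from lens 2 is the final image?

Lens 1: 1/d_i1 = 1/f₁ − 1/d_o1 = 1/(16.0) − 1/(3.66) = -0.2107, so d_i1 = -4.746 cm.
The intermediate image is 4.746 cm to the left of lens 1 (virtual), which is 54.2 − (-4.746) = 58.95 cm to the left of lens 2, so d_o2 = +58.95 cm.
Lens 2: 1/d_i2 = 1/f₂ − 1/d_o2 = 1/(12.6) − 1/(58.95) = 0.06240, so d_i2 = 16.0 cm.
The final image is real, 16.0 cm to the right of lens 2 (overall magnification ≈ -0.35).

16.0 cm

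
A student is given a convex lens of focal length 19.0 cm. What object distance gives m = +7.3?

m = −d_i/d_o ⇒ d_i = −m·d_o.
1/f = 1/d_o + 1/d_i = 1/d_o − 1/(m·d_o) = (1 − 1/m)/d_o, so d_o = f(1 − 1/m) = (19.00)(1 − 1/(+7.3)) = 16.4 cm.

16.4 cm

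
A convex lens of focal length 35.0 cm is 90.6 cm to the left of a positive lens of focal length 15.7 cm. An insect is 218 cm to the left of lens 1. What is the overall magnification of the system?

m = +0.0904

Lens 1: 1/d_i1 = 1/(35.0) − 1/(218) = 0.02398, so d_i1 = 41.69 cm; m₁ = −d_i1/d_o1 = -0.1912.
d_o2 = 90.6 − (41.69) = 48.91 cm.
Lens 2: 1/d_i2 = 1/(15.7) − 1/(48.91) = 0.04325, so d_i2 = 23.12 cm; m₂ = −d_i2/d_o2 = -0.4727.
m = m₁·m₂ = (-0.1912)(-0.4727) = +0.0904.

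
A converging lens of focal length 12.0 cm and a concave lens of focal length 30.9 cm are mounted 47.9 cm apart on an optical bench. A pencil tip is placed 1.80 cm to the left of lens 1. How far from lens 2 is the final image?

Lens 1: 1/d_i1 = 1/f₁ − 1/d_o1 = 1/(12.0) − 1/(1.80) = -0.4722, so d_i1 = -2.118 cm.
The intermediate image is 2.118 cm to the left of lens 1 (virtual), which is 47.9 − (-2.118) = 50.02 cm to the left of lens 2, so d_o2 = +50.02 cm.
Lens 2 is diverging, so f₂ = −30.9 cm.
Lens 2: 1/d_i2 = 1/f₂ − 1/d_o2 = 1/(-30.9) − 1/(50.02) = -0.05235, so d_i2 = -19.1 cm.
The final image is virtual, 19.1 cm to the left of lens 2 (overall magnification ≈ 0.45).

19.1 cm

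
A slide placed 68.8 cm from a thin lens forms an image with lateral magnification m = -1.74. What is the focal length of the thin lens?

m = −d_i/d_o ⇒ d_i = −m·d_o = −(-1.74)·(68.8) = 119.7 cm.
1/f = 1/d_o + 1/d_i = 1/(68.8) + 1/(119.7) = 0.02289, so f = 43.7 cm.
Since f is positive, the thin lens is converging.

f = 43.7 cm (converging)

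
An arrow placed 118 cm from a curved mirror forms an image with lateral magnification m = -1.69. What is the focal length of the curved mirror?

f = 74.1 cm (concave)

m = −d_i/d_o ⇒ d_i = −m·d_o = −(-1.69)·(118) = 199.4 cm.
1/f = 1/d_o + 1/d_i = 1/(118) + 1/(199.4) = 0.01349, so f = 74.1 cm.
Since f is positive, the curved mirror is concave.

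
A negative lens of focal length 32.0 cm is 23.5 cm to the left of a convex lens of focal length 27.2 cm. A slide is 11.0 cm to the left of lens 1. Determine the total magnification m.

m = -4.51

f₁ = −32.0 cm (diverging).
Lens 1: 1/d_i1 = 1/(-32.0) − 1/(11.0) = -0.1222, so d_i1 = -8.186 cm; m₁ = −d_i1/d_o1 = +0.7442.
d_o2 = 23.5 − (-8.186) = 31.69 cm.
Lens 2: 1/d_i2 = 1/(27.2) − 1/(31.69) = 0.005209, so d_i2 = 192.0 cm; m₂ = −d_i2/d_o2 = -6.058.
m = m₁·m₂ = (+0.7442)(-6.058) = -4.51.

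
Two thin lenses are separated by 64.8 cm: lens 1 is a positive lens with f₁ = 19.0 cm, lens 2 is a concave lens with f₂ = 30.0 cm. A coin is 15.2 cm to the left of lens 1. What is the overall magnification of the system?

m = +0.878

Lens 1: 1/d_i1 = 1/(19.0) − 1/(15.2) = -0.01316, so d_i1 = -76.00 cm; m₁ = −d_i1/d_o1 = +5.000.
d_o2 = 64.8 − (-76.00) = 140.8 cm.
f₂ = −30.0 cm (diverging).
Lens 2: 1/d_i2 = 1/(-30.0) − 1/(140.8) = -0.04044, so d_i2 = -24.73 cm; m₂ = −d_i2/d_o2 = +0.1756.
m = m₁·m₂ = (+5.000)(+0.1756) = +0.878.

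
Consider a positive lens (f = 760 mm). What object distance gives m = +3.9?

m = −d_i/d_o ⇒ d_i = −m·d_o.
1/f = 1/d_o + 1/d_i = 1/d_o − 1/(m·d_o) = (1 − 1/m)/d_o, so d_o = f(1 − 1/m) = (760.0)(1 − 1/(+3.9)) = 565 mm.

565 mm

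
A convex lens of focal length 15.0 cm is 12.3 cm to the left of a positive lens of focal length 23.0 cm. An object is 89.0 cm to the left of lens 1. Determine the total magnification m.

m = -0.162

Lens 1: 1/d_i1 = 1/(15.0) − 1/(89.0) = 0.05543, so d_i1 = 18.04 cm; m₁ = −d_i1/d_o1 = -0.2027.
d_o2 = 12.3 − (18.04) = -5.740 cm (virtual object).
Lens 2: 1/d_i2 = 1/(23.0) − 1/(-5.740) = 0.2177, so d_i2 = 4.594 cm; m₂ = −d_i2/d_o2 = +0.8003.
m = m₁·m₂ = (-0.2027)(+0.8003) = -0.162.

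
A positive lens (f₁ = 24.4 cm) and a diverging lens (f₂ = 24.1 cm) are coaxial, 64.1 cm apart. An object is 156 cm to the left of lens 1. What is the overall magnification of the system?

m = -0.0754

Lens 1: 1/d_i1 = 1/(24.4) − 1/(156) = 0.03457, so d_i1 = 28.92 cm; m₁ = −d_i1/d_o1 = -0.1854.
d_o2 = 64.1 − (28.92) = 35.18 cm.
f₂ = −24.1 cm (diverging).
Lens 2: 1/d_i2 = 1/(-24.1) − 1/(35.18) = -0.06992, so d_i2 = -14.30 cm; m₂ = −d_i2/d_o2 = +0.4065.
m = m₁·m₂ = (-0.1854)(+0.4065) = -0.0754.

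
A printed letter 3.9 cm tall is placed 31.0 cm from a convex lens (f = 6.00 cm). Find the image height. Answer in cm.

0.936 cm

1/d_i = 1/f − 1/d_o = 1/(6.000) − 1/(31.0) = 0.1344, so d_i = 7.440 cm.
m = −d_i/d_o = -0.2400.
|h_i| = |m|·h_o = 0.2400 × 3.9 = 0.936 cm. The image is real, inverted and reduced, on the far side of the lens.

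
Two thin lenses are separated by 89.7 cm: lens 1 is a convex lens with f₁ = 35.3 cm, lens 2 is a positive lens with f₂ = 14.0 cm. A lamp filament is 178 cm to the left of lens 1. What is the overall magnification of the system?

Lens 1: 1/d_i1 = 1/(35.3) − 1/(178) = 0.02271, so d_i1 = 44.03 cm; m₁ = −d_i1/d_o1 = -0.2474.
d_o2 = 89.7 − (44.03) = 45.67 cm.
Lens 2: 1/d_i2 = 1/(14.0) − 1/(45.67) = 0.04953, so d_i2 = 20.19 cm; m₂ = −d_i2/d_o2 = -0.4421.
m = m₁·m₂ = (-0.2474)(-0.4421) = +0.109.

m = +0.109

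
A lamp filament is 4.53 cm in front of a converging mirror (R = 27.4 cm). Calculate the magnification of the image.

m = +1.49

f = R/2 = 27.4/2 = 13.70 cm.
1/d_i = 1/f − 1/d_o = 1/(13.70) − 1/(4.53) = -0.1478, so d_i = -6.768 cm.
m = −d_i/d_o = −(-6.768)/(4.53) = +1.49.
The image is virtual, upright and enlarged, behind the mirror.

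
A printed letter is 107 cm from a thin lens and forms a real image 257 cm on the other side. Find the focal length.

Real image ⇒ d_i = +257 cm.
1/f = 1/d_o + 1/d_i = 1/(107) + 1/(257) = 0.01324, so f = 75.5 cm.
Since f is positive, the thin lens is converging.

f = 75.5 cm (converging)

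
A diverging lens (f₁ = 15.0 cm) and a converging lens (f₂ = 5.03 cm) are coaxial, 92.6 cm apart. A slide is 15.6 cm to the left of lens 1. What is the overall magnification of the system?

m = -0.0259

f₁ = −15.0 cm (diverging).
Lens 1: 1/d_i1 = 1/(-15.0) − 1/(15.6) = -0.1308, so d_i1 = -7.647 cm; m₁ = −d_i1/d_o1 = +0.4902.
d_o2 = 92.6 − (-7.647) = 100.2 cm.
Lens 2: 1/d_i2 = 1/(5.03) − 1/(100.2) = 0.1888, so d_i2 = 5.296 cm; m₂ = −d_i2/d_o2 = -0.05285.
m = m₁·m₂ = (+0.4902)(-0.05285) = -0.0259.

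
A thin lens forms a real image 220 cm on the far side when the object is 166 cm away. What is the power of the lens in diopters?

P = +1.06 D

d_i = +220 cm.
1/f = 1/d_o + 1/d_i = 1/(166) + 1/(220) = 0.01057 cm⁻¹.
f = 94.61 cm = 0.9461 m, so P = 1/f = +1.06 D.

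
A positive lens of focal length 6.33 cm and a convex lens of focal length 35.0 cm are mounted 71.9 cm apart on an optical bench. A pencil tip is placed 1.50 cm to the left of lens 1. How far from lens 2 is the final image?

66.5 cm

Lens 1: 1/d_i1 = 1/f₁ − 1/d_o1 = 1/(6.33) − 1/(1.50) = -0.5087, so d_i1 = -1.966 cm.
The intermediate image is 1.966 cm to the left of lens 1 (virtual), which is 71.9 − (-1.966) = 73.87 cm to the left of lens 2, so d_o2 = +73.87 cm.
Lens 2: 1/d_i2 = 1/f₂ − 1/d_o2 = 1/(35.0) − 1/(73.87) = 0.01503, so d_i2 = 66.5 cm.
The final image is real, 66.5 cm to the right of lens 2 (overall magnification ≈ -1.2).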